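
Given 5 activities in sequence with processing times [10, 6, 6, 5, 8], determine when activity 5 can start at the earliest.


Activity 5 starts after activities 1 through 4 complete.
Predecessor durations: [10, 6, 6, 5]
ES = 10 + 6 + 6 + 5 = 27

27


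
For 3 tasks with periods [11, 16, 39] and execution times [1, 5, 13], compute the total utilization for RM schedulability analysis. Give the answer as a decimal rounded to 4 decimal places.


Compute individual utilizations (exact fractions):
  Task 1: C/T = 1/11 (approx. 0.0909)
  Task 2: C/T = 5/16 (approx. 0.3125)
  Task 3: C/T = 13/39 = 1/3 (approx. 0.3333)
Total utilization U = 1/11 + 5/16 + 1/3 = 389/528
Rounded to 4 decimal places: U = 0.7367
RM (Liu & Layland) bound for 3 tasks = 0.779763; compare with U = 389/528 (approx. 0.736742)
U <= bound, so schedulable by RM sufficient condition.

0.7367


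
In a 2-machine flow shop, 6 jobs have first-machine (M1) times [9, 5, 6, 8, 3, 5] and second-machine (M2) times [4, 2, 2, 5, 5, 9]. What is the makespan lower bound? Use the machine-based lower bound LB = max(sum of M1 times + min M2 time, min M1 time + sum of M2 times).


LB1 = sum(M1 times) + min(M2 times) = 36 + 2 = 38
LB2 = min(M1 times) + sum(M2 times) = 3 + 27 = 30
Lower bound = max(LB1, LB2) = max(38, 30) = 38

38


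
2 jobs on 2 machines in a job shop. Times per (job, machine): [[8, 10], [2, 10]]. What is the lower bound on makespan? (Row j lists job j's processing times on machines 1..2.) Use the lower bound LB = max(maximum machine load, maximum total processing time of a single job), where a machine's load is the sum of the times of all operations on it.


Machine loads:
  Machine 1: 8 + 2 = 10
  Machine 2: 10 + 10 = 20
Max machine load = 20
Job totals:
  Job 1: 18
  Job 2: 12
Max job total = 18
Lower bound = max(20, 18) = 20

20


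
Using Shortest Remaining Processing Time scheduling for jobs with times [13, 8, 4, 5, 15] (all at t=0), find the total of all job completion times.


Since all jobs arrive at t=0, SRPT equals SPT ordering.
SPT order: [4, 5, 8, 13, 15]
Completion times:
  Job 1: p=4, C=4
  Job 2: p=5, C=9
  Job 3: p=8, C=17
  Job 4: p=13, C=30
  Job 5: p=15, C=45
Total completion time = 4 + 9 + 17 + 30 + 45 = 105

105


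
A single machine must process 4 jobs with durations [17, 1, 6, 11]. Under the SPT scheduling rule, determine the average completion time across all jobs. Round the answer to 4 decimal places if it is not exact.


Sort jobs by processing time (SPT order): [1, 6, 11, 17]
Compute completion times sequentially:
  Job 1: processing = 1, completes at 1
  Job 2: processing = 6, completes at 7
  Job 3: processing = 11, completes at 18
  Job 4: processing = 17, completes at 35
Sum of completion times = 61
Average completion time = 61/4 = 15.25

15.25


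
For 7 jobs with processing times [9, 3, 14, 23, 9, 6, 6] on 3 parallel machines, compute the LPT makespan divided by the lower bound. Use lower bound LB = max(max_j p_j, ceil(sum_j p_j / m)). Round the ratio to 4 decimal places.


LPT order: [23, 14, 9, 9, 6, 6, 3]
Machine loads after assignment: [23, 23, 24]
LPT makespan = 24
Lower bound = max(max_job, ceil(total/3)) = max(23, 24) = 24
Ratio = 24 / 24 = 1.0

1.0


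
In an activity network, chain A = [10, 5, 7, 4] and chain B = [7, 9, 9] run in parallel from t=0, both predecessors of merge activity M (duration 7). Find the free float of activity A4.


ES(A4) = sum of predecessors on chain A = 22
EF(A4) = ES + duration = 22 + 4 = 26
Successor of A4 is M. ES(M) = max(sum(A), sum(B)) = max(26, 25) = 26
Free float = ES(successor) - EF(current) = 26 - 26 = 0

0


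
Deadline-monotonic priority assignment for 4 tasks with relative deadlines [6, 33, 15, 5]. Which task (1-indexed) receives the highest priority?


Sort tasks by relative deadline (ascending):
  Task 4: deadline = 5
  Task 1: deadline = 6
  Task 3: deadline = 15
  Task 2: deadline = 33
Priority order (highest first): [4, 1, 3, 2]
Highest priority task = 4

4


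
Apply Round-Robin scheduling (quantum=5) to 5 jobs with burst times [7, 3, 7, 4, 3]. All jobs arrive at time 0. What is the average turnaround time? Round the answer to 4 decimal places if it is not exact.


Time quantum = 5
Execution trace:
  J1 runs 5 units, time = 5
  J2 runs 3 units, time = 8
  J3 runs 5 units, time = 13
  J4 runs 4 units, time = 17
  J5 runs 3 units, time = 20
  J1 runs 2 units, time = 22
  J3 runs 2 units, time = 24
Finish times: [22, 8, 24, 17, 20]
Average turnaround = 91/5 = 18.2

18.2


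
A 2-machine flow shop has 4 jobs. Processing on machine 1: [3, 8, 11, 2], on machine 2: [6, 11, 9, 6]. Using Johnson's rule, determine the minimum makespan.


Apply Johnson's rule:
  Group 1 (a <= b): [(4, 2, 6), (1, 3, 6), (2, 8, 11)]
  Group 2 (a > b): [(3, 11, 9)]
Optimal job order: [4, 1, 2, 3]
Schedule:
  Job 4: M1 done at 2, M2 done at 8
  Job 1: M1 done at 5, M2 done at 14
  Job 2: M1 done at 13, M2 done at 25
  Job 3: M1 done at 24, M2 done at 34
Makespan = 34

34


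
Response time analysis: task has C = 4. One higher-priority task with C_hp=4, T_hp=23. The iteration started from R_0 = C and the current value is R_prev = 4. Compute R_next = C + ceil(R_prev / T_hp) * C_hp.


R_next = C + ceil(R_prev / T_hp) * C_hp
ceil(4 / 23) = ceil(0.1739) = 1
Interference = 1 * 4 = 4
R_next = 4 + 4 = 8

8


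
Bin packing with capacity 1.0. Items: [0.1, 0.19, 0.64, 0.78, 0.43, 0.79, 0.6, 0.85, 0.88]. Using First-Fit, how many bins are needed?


Place items sequentially using First-Fit:
  Item 0.1 -> new Bin 1
  Item 0.19 -> Bin 1 (now 0.29)
  Item 0.64 -> Bin 1 (now 0.93)
  Item 0.78 -> new Bin 2
  Item 0.43 -> new Bin 3
  Item 0.79 -> new Bin 4
  Item 0.6 -> new Bin 5
  Item 0.85 -> new Bin 6
  Item 0.88 -> new Bin 7
Total bins used = 7

7


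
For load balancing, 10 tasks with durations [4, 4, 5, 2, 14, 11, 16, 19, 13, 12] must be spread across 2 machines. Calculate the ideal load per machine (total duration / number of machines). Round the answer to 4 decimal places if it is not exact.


Total processing time = 4 + 4 + 5 + 2 + 14 + 11 + 16 + 19 + 13 + 12 = 100
Number of machines = 2
Ideal balanced load = 100 / 2 = 50.0

50.0


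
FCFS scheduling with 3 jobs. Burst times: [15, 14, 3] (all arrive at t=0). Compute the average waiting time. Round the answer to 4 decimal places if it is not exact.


FCFS order (as given): [15, 14, 3]
Waiting times:
  Job 1: wait = 0
  Job 2: wait = 15
  Job 3: wait = 29
Sum of waiting times = 44
Average waiting time = 44/3 = 14.6667

14.6667


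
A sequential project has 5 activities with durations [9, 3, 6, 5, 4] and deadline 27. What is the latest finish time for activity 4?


LF(activity 4) = deadline - sum of successor durations
Successors: activities 5 through 5 with durations [4]
Sum of successor durations = 4
LF = 27 - 4 = 23

23


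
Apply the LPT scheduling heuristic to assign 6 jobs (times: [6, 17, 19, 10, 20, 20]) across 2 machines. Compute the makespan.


Sort jobs in decreasing order (LPT): [20, 20, 19, 17, 10, 6]
Assign each job to the least loaded machine:
  Machine 1: jobs [20, 19, 6], load = 45
  Machine 2: jobs [20, 17, 10], load = 47
Makespan = max load = 47

47


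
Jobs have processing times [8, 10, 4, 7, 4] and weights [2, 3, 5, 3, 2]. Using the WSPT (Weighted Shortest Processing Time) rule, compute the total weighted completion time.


Compute p/w ratios and sort ascending (WSPT): [(4, 5), (4, 2), (7, 3), (10, 3), (8, 2)]
Compute weighted completion times:
  Job (p=4,w=5): C=4, w*C=5*4=20
  Job (p=4,w=2): C=8, w*C=2*8=16
  Job (p=7,w=3): C=15, w*C=3*15=45
  Job (p=10,w=3): C=25, w*C=3*25=75
  Job (p=8,w=2): C=33, w*C=2*33=66
Total weighted completion time = 222

222


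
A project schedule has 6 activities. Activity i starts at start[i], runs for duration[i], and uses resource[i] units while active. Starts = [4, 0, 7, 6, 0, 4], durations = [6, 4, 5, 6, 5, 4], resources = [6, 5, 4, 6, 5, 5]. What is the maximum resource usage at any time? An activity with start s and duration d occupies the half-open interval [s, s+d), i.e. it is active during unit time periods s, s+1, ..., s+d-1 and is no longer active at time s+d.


Each activity i is active on [start_i, start_i + duration_i).
Compute total resource usage per time slot:
  t=0: active resources = [5, 5], total = 10
  t=1: active resources = [5, 5], total = 10
  t=2: active resources = [5, 5], total = 10
  t=3: active resources = [5, 5], total = 10
  t=4: active resources = [6, 5, 5], total = 16
  t=5: active resources = [6, 5], total = 11
  t=6: active resources = [6, 6, 5], total = 17
  t=7: active resources = [6, 4, 6, 5], total = 21
  t=8: active resources = [6, 4, 6], total = 16
  t=9: active resources = [6, 4, 6], total = 16
  t=10: active resources = [4, 6], total = 10
  t=11: active resources = [4, 6], total = 10
Peak resource demand = 21

21


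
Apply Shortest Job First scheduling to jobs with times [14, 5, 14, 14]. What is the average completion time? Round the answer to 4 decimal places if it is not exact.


SJF order (ascending): [5, 14, 14, 14]
Completion times:
  Job 1: burst=5, C=5
  Job 2: burst=14, C=19
  Job 3: burst=14, C=33
  Job 4: burst=14, C=47
Average completion = 104/4 = 26.0

26.0


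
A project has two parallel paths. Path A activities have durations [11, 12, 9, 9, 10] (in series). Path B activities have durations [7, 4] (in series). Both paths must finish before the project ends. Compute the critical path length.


Path A total = 11 + 12 + 9 + 9 + 10 = 51
Path B total = 7 + 4 = 11
Critical path = longest path = max(51, 11) = 51

51


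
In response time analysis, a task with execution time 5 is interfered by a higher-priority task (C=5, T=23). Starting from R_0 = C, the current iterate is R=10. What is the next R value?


R_next = C + ceil(R_prev / T_hp) * C_hp
ceil(10 / 23) = ceil(0.4348) = 1
Interference = 1 * 5 = 5
R_next = 5 + 5 = 10
R_next = R_prev, so the iteration has converged (response time = 10).

10


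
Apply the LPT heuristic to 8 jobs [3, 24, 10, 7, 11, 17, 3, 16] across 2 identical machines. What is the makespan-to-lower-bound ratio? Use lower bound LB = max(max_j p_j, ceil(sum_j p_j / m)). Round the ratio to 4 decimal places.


LPT order: [24, 17, 16, 11, 10, 7, 3, 3]
Machine loads after assignment: [45, 46]
LPT makespan = 46
Lower bound = max(max_job, ceil(total/2)) = max(24, 46) = 46
Ratio = 46 / 46 = 1.0

1.0


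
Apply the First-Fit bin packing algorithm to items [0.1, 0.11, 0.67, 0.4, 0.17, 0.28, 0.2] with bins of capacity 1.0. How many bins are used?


Place items sequentially using First-Fit:
  Item 0.1 -> new Bin 1
  Item 0.11 -> Bin 1 (now 0.21)
  Item 0.67 -> Bin 1 (now 0.88)
  Item 0.4 -> new Bin 2
  Item 0.17 -> Bin 2 (now 0.57)
  Item 0.28 -> Bin 2 (now 0.85)
  Item 0.2 -> new Bin 3
Total bins used = 3

3


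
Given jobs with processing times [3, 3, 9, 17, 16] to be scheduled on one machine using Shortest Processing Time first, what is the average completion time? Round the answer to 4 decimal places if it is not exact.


Sort jobs by processing time (SPT order): [3, 3, 9, 16, 17]
Compute completion times sequentially:
  Job 1: processing = 3, completes at 3
  Job 2: processing = 3, completes at 6
  Job 3: processing = 9, completes at 15
  Job 4: processing = 16, completes at 31
  Job 5: processing = 17, completes at 48
Sum of completion times = 103
Average completion time = 103/5 = 20.6

20.6


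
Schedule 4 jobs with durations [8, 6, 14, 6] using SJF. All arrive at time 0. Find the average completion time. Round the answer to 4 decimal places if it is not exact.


SJF order (ascending): [6, 6, 8, 14]
Completion times:
  Job 1: burst=6, C=6
  Job 2: burst=6, C=12
  Job 3: burst=8, C=20
  Job 4: burst=14, C=34
Average completion = 72/4 = 18.0

18.0


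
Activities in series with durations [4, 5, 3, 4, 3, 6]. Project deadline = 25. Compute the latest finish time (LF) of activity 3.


LF(activity 3) = deadline - sum of successor durations
Successors: activities 4 through 6 with durations [4, 3, 6]
Sum of successor durations = 13
LF = 25 - 13 = 12

12


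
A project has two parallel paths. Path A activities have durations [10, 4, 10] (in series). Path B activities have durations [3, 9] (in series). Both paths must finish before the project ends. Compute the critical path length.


Path A total = 10 + 4 + 10 = 24
Path B total = 3 + 9 = 12
Critical path = longest path = max(24, 12) = 24

24


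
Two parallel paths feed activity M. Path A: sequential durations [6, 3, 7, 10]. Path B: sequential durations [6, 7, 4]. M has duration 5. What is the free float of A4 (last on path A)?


ES(A4) = sum of predecessors on chain A = 16
EF(A4) = ES + duration = 16 + 10 = 26
Successor of A4 is M. ES(M) = max(sum(A), sum(B)) = max(26, 17) = 26
Free float = ES(successor) - EF(current) = 26 - 26 = 0

0


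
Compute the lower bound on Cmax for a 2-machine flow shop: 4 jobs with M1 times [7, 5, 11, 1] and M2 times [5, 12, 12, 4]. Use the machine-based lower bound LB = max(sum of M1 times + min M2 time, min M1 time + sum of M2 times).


LB1 = sum(M1 times) + min(M2 times) = 24 + 4 = 28
LB2 = min(M1 times) + sum(M2 times) = 1 + 33 = 34
Lower bound = max(LB1, LB2) = max(28, 34) = 34

34


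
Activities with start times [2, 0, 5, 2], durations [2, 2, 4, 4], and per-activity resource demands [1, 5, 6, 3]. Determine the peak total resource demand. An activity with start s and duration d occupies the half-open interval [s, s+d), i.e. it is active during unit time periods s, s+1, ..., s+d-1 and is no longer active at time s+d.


Each activity i is active on [start_i, start_i + duration_i).
Compute total resource usage per time slot:
  t=0: active resources = [5], total = 5
  t=1: active resources = [5], total = 5
  t=2: active resources = [1, 3], total = 4
  t=3: active resources = [1, 3], total = 4
  t=4: active resources = [3], total = 3
  t=5: active resources = [6, 3], total = 9
  t=6: active resources = [6], total = 6
  t=7: active resources = [6], total = 6
  t=8: active resources = [6], total = 6
Peak resource demand = 9

9


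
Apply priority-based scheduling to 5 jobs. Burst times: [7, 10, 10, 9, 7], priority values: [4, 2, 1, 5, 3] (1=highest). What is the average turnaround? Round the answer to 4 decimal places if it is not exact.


Sort by priority (ascending = highest first):
Order: [(1, 10), (2, 10), (3, 7), (4, 7), (5, 9)]
Completion times:
  Priority 1, burst=10, C=10
  Priority 2, burst=10, C=20
  Priority 3, burst=7, C=27
  Priority 4, burst=7, C=34
  Priority 5, burst=9, C=43
Average turnaround = 134/5 = 26.8

26.8


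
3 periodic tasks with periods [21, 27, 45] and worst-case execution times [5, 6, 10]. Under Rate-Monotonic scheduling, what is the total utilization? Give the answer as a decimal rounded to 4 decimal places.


Compute individual utilizations (exact fractions):
  Task 1: C/T = 5/21 (approx. 0.2381)
  Task 2: C/T = 6/27 = 2/9 (approx. 0.2222)
  Task 3: C/T = 10/45 = 2/9 (approx. 0.2222)
Total utilization U = 5/21 + 2/9 + 2/9 = 43/63
Rounded to 4 decimal places: U = 0.6825
RM (Liu & Layland) bound for 3 tasks = 0.779763; compare with U = 43/63 (approx. 0.682540)
U <= bound, so schedulable by RM sufficient condition.

0.6825


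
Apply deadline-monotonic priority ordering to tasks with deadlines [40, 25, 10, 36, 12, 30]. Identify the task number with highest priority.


Sort tasks by relative deadline (ascending):
  Task 3: deadline = 10
  Task 5: deadline = 12
  Task 2: deadline = 25
  Task 6: deadline = 30
  Task 4: deadline = 36
  Task 1: deadline = 40
Priority order (highest first): [3, 5, 2, 6, 4, 1]
Highest priority task = 3

3


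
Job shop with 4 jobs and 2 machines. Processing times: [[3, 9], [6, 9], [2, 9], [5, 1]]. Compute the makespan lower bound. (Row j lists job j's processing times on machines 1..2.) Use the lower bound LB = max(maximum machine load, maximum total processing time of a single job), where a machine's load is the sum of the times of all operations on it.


Machine loads:
  Machine 1: 3 + 6 + 2 + 5 = 16
  Machine 2: 9 + 9 + 9 + 1 = 28
Max machine load = 28
Job totals:
  Job 1: 12
  Job 2: 15
  Job 3: 11
  Job 4: 6
Max job total = 15
Lower bound = max(28, 15) = 28

28


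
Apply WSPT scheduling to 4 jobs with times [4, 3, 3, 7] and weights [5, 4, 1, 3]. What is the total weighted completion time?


Compute p/w ratios and sort ascending (WSPT): [(3, 4), (4, 5), (7, 3), (3, 1)]
Compute weighted completion times:
  Job (p=3,w=4): C=3, w*C=4*3=12
  Job (p=4,w=5): C=7, w*C=5*7=35
  Job (p=7,w=3): C=14, w*C=3*14=42
  Job (p=3,w=1): C=17, w*C=1*17=17
Total weighted completion time = 106

106


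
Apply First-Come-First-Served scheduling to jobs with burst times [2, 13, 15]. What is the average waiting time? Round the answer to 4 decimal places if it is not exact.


FCFS order (as given): [2, 13, 15]
Waiting times:
  Job 1: wait = 0
  Job 2: wait = 2
  Job 3: wait = 15
Sum of waiting times = 17
Average waiting time = 17/3 = 5.6667

5.6667


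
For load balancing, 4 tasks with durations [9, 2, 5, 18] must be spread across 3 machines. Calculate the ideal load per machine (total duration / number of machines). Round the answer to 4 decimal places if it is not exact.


Total processing time = 9 + 2 + 5 + 18 = 34
Number of machines = 3
Ideal balanced load = 34 / 3 = 11.3333

11.3333


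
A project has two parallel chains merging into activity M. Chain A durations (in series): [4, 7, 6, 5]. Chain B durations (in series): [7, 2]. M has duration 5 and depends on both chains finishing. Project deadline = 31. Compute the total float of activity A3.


Forward pass: ES(A3) = sum of predecessors on chain A = 11
EF = ES + duration = 11 + 6 = 17
Backward pass: LF(M) = deadline = 31; LS(M) = 31 - 5 = 26
LF(A3) = LS(M) - sum(successors on chain A) = 26 - 5 = 21
LS = LF - duration = 21 - 6 = 15
Total float = LS - ES = 15 - 11 = 4

4


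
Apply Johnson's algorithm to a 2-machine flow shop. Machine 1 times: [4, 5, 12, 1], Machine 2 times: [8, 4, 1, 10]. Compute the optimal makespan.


Apply Johnson's rule:
  Group 1 (a <= b): [(4, 1, 10), (1, 4, 8)]
  Group 2 (a > b): [(2, 5, 4), (3, 12, 1)]
Optimal job order: [4, 1, 2, 3]
Schedule:
  Job 4: M1 done at 1, M2 done at 11
  Job 1: M1 done at 5, M2 done at 19
  Job 2: M1 done at 10, M2 done at 23
  Job 3: M1 done at 22, M2 done at 24
Makespan = 24

24


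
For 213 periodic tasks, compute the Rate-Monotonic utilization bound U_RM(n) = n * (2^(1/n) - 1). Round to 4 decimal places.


Compute 2^(1/213) = 1.0032595128
Subtract 1: 1.0032595128 - 1 = 0.0032595128
Multiply by n: 213 * 0.0032595128 = 0.6942762264
Round to 4 dp: 0.6943

0.6943


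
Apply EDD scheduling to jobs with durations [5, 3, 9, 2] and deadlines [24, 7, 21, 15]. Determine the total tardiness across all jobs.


Sort by due date (EDD order): [(3, 7), (2, 15), (9, 21), (5, 24)]
Compute completion times and tardiness:
  Job 1: p=3, d=7, C=3, tardiness=max(0,3-7)=0
  Job 2: p=2, d=15, C=5, tardiness=max(0,5-15)=0
  Job 3: p=9, d=21, C=14, tardiness=max(0,14-21)=0
  Job 4: p=5, d=24, C=19, tardiness=max(0,19-24)=0
Total tardiness = 0

0


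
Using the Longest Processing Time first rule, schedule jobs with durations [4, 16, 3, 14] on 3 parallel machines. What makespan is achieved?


Sort jobs in decreasing order (LPT): [16, 14, 4, 3]
Assign each job to the least loaded machine:
  Machine 1: jobs [16], load = 16
  Machine 2: jobs [14], load = 14
  Machine 3: jobs [4, 3], load = 7
Makespan = max load = 16

16


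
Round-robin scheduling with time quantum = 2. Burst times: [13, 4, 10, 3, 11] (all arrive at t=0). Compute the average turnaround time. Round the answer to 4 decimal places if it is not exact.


Time quantum = 2
Execution trace:
  J1 runs 2 units, time = 2
  J2 runs 2 units, time = 4
  J3 runs 2 units, time = 6
  J4 runs 2 units, time = 8
  J5 runs 2 units, time = 10
  J1 runs 2 units, time = 12
  J2 runs 2 units, time = 14
  J3 runs 2 units, time = 16
  J4 runs 1 units, time = 17
  J5 runs 2 units, time = 19
  J1 runs 2 units, time = 21
  J3 runs 2 units, time = 23
  J5 runs 2 units, time = 25
  J1 runs 2 units, time = 27
  J3 runs 2 units, time = 29
  J5 runs 2 units, time = 31
  J1 runs 2 units, time = 33
  J3 runs 2 units, time = 35
  J5 runs 2 units, time = 37
  J1 runs 2 units, time = 39
  J5 runs 1 units, time = 40
  J1 runs 1 units, time = 41
Finish times: [41, 14, 35, 17, 40]
Average turnaround = 147/5 = 29.4

29.4


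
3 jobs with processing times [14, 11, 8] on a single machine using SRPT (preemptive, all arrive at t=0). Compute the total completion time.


Since all jobs arrive at t=0, SRPT equals SPT ordering.
SPT order: [8, 11, 14]
Completion times:
  Job 1: p=8, C=8
  Job 2: p=11, C=19
  Job 3: p=14, C=33
Total completion time = 8 + 19 + 33 = 60

60


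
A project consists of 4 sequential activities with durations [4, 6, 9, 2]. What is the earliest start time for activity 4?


Activity 4 starts after activities 1 through 3 complete.
Predecessor durations: [4, 6, 9]
ES = 4 + 6 + 9 = 19

19


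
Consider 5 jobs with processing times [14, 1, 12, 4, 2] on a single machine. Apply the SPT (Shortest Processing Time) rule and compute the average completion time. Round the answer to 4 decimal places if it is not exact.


Sort jobs by processing time (SPT order): [1, 2, 4, 12, 14]
Compute completion times sequentially:
  Job 1: processing = 1, completes at 1
  Job 2: processing = 2, completes at 3
  Job 3: processing = 4, completes at 7
  Job 4: processing = 12, completes at 19
  Job 5: processing = 14, completes at 33
Sum of completion times = 63
Average completion time = 63/5 = 12.6

12.6


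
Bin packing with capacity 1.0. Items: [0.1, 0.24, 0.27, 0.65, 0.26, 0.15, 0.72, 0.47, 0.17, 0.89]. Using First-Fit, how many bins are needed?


Place items sequentially using First-Fit:
  Item 0.1 -> new Bin 1
  Item 0.24 -> Bin 1 (now 0.34)
  Item 0.27 -> Bin 1 (now 0.61)
  Item 0.65 -> new Bin 2
  Item 0.26 -> Bin 1 (now 0.87)
  Item 0.15 -> Bin 2 (now 0.8)
  Item 0.72 -> new Bin 3
  Item 0.47 -> new Bin 4
  Item 0.17 -> Bin 2 (now 0.97)
  Item 0.89 -> new Bin 5
Total bins used = 5

5


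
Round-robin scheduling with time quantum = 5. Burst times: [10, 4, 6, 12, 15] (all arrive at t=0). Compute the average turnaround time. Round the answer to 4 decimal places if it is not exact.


Time quantum = 5
Execution trace:
  J1 runs 5 units, time = 5
  J2 runs 4 units, time = 9
  J3 runs 5 units, time = 14
  J4 runs 5 units, time = 19
  J5 runs 5 units, time = 24
  J1 runs 5 units, time = 29
  J3 runs 1 units, time = 30
  J4 runs 5 units, time = 35
  J5 runs 5 units, time = 40
  J4 runs 2 units, time = 42
  J5 runs 5 units, time = 47
Finish times: [29, 9, 30, 42, 47]
Average turnaround = 157/5 = 31.4

31.4


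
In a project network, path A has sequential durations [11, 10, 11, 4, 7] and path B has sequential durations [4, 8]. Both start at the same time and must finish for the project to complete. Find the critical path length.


Path A total = 11 + 10 + 11 + 4 + 7 = 43
Path B total = 4 + 8 = 12
Critical path = longest path = max(43, 12) = 43

43


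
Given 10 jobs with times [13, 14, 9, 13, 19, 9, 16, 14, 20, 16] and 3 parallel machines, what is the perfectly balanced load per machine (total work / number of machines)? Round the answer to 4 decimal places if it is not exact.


Total processing time = 13 + 14 + 9 + 13 + 19 + 9 + 16 + 14 + 20 + 16 = 143
Number of machines = 3
Ideal balanced load = 143 / 3 = 47.6667

47.6667


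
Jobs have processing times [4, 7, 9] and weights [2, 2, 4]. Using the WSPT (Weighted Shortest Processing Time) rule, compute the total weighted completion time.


Compute p/w ratios and sort ascending (WSPT): [(4, 2), (9, 4), (7, 2)]
Compute weighted completion times:
  Job (p=4,w=2): C=4, w*C=2*4=8
  Job (p=9,w=4): C=13, w*C=4*13=52
  Job (p=7,w=2): C=20, w*C=2*20=40
Total weighted completion time = 100

100


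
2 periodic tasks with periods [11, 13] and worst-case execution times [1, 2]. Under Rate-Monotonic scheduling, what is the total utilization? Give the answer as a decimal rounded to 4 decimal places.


Compute individual utilizations (exact fractions):
  Task 1: C/T = 1/11 (approx. 0.0909)
  Task 2: C/T = 2/13 (approx. 0.1538)
Total utilization U = 1/11 + 2/13 = 35/143
Rounded to 4 decimal places: U = 0.2448
RM (Liu & Layland) bound for 2 tasks = 0.828427; compare with U = 35/143 (approx. 0.244755)
U <= bound, so schedulable by RM sufficient condition.

0.2448


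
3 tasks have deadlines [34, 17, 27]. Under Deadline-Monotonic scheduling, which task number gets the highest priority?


Sort tasks by relative deadline (ascending):
  Task 2: deadline = 17
  Task 3: deadline = 27
  Task 1: deadline = 34
Priority order (highest first): [2, 3, 1]
Highest priority task = 2

2


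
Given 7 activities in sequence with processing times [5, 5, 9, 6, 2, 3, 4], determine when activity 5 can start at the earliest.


Activity 5 starts after activities 1 through 4 complete.
Predecessor durations: [5, 5, 9, 6]
ES = 5 + 5 + 9 + 6 = 25

25


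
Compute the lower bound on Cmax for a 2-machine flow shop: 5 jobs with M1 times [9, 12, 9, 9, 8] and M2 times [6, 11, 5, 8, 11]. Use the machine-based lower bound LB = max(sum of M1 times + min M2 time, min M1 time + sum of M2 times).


LB1 = sum(M1 times) + min(M2 times) = 47 + 5 = 52
LB2 = min(M1 times) + sum(M2 times) = 8 + 41 = 49
Lower bound = max(LB1, LB2) = max(52, 49) = 52

52


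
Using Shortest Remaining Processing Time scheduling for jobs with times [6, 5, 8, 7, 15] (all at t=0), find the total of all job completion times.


Since all jobs arrive at t=0, SRPT equals SPT ordering.
SPT order: [5, 6, 7, 8, 15]
Completion times:
  Job 1: p=5, C=5
  Job 2: p=6, C=11
  Job 3: p=7, C=18
  Job 4: p=8, C=26
  Job 5: p=15, C=41
Total completion time = 5 + 11 + 18 + 26 + 41 = 101

101


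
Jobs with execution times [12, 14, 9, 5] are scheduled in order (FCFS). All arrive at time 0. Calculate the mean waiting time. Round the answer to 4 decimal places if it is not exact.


FCFS order (as given): [12, 14, 9, 5]
Waiting times:
  Job 1: wait = 0
  Job 2: wait = 12
  Job 3: wait = 26
  Job 4: wait = 35
Sum of waiting times = 73
Average waiting time = 73/4 = 18.25

18.25


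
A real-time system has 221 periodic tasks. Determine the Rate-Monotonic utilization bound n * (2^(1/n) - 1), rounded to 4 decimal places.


Compute 2^(1/221) = 1.0031413363
Subtract 1: 1.0031413363 - 1 = 0.0031413363
Multiply by n: 221 * 0.0031413363 = 0.6942353223
Round to 4 dp: 0.6942

0.6942


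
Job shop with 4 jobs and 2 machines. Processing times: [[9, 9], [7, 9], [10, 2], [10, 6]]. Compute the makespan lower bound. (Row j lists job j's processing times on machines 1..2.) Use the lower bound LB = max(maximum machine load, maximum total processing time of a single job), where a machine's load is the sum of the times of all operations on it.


Machine loads:
  Machine 1: 9 + 7 + 10 + 10 = 36
  Machine 2: 9 + 9 + 2 + 6 = 26
Max machine load = 36
Job totals:
  Job 1: 18
  Job 2: 16
  Job 3: 12
  Job 4: 16
Max job total = 18
Lower bound = max(36, 18) = 36

36


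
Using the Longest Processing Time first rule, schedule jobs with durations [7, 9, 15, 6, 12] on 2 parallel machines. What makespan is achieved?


Sort jobs in decreasing order (LPT): [15, 12, 9, 7, 6]
Assign each job to the least loaded machine:
  Machine 1: jobs [15, 7], load = 22
  Machine 2: jobs [12, 9, 6], load = 27
Makespan = max load = 27

27


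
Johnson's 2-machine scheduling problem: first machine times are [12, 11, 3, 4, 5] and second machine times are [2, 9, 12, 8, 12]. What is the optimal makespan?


Apply Johnson's rule:
  Group 1 (a <= b): [(3, 3, 12), (4, 4, 8), (5, 5, 12)]
  Group 2 (a > b): [(2, 11, 9), (1, 12, 2)]
Optimal job order: [3, 4, 5, 2, 1]
Schedule:
  Job 3: M1 done at 3, M2 done at 15
  Job 4: M1 done at 7, M2 done at 23
  Job 5: M1 done at 12, M2 done at 35
  Job 2: M1 done at 23, M2 done at 44
  Job 1: M1 done at 35, M2 done at 46
Makespan = 46

46


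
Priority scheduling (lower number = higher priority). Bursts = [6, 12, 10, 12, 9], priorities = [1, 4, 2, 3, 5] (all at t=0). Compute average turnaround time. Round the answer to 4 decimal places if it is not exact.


Sort by priority (ascending = highest first):
Order: [(1, 6), (2, 10), (3, 12), (4, 12), (5, 9)]
Completion times:
  Priority 1, burst=6, C=6
  Priority 2, burst=10, C=16
  Priority 3, burst=12, C=28
  Priority 4, burst=12, C=40
  Priority 5, burst=9, C=49
Average turnaround = 139/5 = 27.8

27.8


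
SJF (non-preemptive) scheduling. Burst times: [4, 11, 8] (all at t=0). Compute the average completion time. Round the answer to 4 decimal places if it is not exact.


SJF order (ascending): [4, 8, 11]
Completion times:
  Job 1: burst=4, C=4
  Job 2: burst=8, C=12
  Job 3: burst=11, C=23
Average completion = 39/3 = 13.0

13.0


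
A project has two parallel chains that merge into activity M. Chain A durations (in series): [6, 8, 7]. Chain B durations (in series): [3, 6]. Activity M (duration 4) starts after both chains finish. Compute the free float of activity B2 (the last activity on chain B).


ES(B2) = sum of predecessors on chain B = 3
EF(B2) = ES + duration = 3 + 6 = 9
Successor of B2 is M. ES(M) = max(sum(A), sum(B)) = max(21, 9) = 21
Free float = ES(successor) - EF(current) = 21 - 9 = 12

12


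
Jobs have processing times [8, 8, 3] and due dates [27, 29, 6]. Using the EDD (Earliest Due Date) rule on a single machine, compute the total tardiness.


Sort by due date (EDD order): [(3, 6), (8, 27), (8, 29)]
Compute completion times and tardiness:
  Job 1: p=3, d=6, C=3, tardiness=max(0,3-6)=0
  Job 2: p=8, d=27, C=11, tardiness=max(0,11-27)=0
  Job 3: p=8, d=29, C=19, tardiness=max(0,19-29)=0
Total tardiness = 0

0


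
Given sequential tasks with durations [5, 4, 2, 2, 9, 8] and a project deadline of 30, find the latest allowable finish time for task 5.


LF(activity 5) = deadline - sum of successor durations
Successors: activities 6 through 6 with durations [8]
Sum of successor durations = 8
LF = 30 - 8 = 22

22


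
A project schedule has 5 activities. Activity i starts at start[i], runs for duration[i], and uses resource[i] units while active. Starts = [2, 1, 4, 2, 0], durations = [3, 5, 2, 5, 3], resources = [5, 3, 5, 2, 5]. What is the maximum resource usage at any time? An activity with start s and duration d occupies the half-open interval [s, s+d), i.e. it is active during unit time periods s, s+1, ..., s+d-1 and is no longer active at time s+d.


Each activity i is active on [start_i, start_i + duration_i).
Compute total resource usage per time slot:
  t=0: active resources = [5], total = 5
  t=1: active resources = [3, 5], total = 8
  t=2: active resources = [5, 3, 2, 5], total = 15
  t=3: active resources = [5, 3, 2], total = 10
  t=4: active resources = [5, 3, 5, 2], total = 15
  t=5: active resources = [3, 5, 2], total = 10
  t=6: active resources = [2], total = 2
Peak resource demand = 15

15


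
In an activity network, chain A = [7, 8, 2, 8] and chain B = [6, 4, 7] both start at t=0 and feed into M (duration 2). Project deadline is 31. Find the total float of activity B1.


Forward pass: ES(B1) = sum of predecessors on chain B = 0
EF = ES + duration = 0 + 6 = 6
Backward pass: LF(M) = deadline = 31; LS(M) = 31 - 2 = 29
LF(B1) = LS(M) - sum(successors on chain B) = 29 - 11 = 18
LS = LF - duration = 18 - 6 = 12
Total float = LS - ES = 12 - 0 = 12

12


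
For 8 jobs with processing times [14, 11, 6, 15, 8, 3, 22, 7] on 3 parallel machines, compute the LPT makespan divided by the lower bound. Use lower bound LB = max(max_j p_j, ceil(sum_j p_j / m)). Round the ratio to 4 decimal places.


LPT order: [22, 15, 14, 11, 8, 7, 6, 3]
Machine loads after assignment: [29, 29, 28]
LPT makespan = 29
Lower bound = max(max_job, ceil(total/3)) = max(22, 29) = 29
Ratio = 29 / 29 = 1.0

1.0


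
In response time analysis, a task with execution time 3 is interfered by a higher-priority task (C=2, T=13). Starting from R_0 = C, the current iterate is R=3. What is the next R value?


R_next = C + ceil(R_prev / T_hp) * C_hp
ceil(3 / 13) = ceil(0.2308) = 1
Interference = 1 * 2 = 2
R_next = 3 + 2 = 5

5


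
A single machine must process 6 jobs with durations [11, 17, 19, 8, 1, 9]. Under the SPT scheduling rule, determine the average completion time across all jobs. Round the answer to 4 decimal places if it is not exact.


Sort jobs by processing time (SPT order): [1, 8, 9, 11, 17, 19]
Compute completion times sequentially:
  Job 1: processing = 1, completes at 1
  Job 2: processing = 8, completes at 9
  Job 3: processing = 9, completes at 18
  Job 4: processing = 11, completes at 29
  Job 5: processing = 17, completes at 46
  Job 6: processing = 19, completes at 65
Sum of completion times = 168
Average completion time = 168/6 = 28.0

28.0


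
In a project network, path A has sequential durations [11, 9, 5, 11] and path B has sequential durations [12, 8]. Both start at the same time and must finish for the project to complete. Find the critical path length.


Path A total = 11 + 9 + 5 + 11 = 36
Path B total = 12 + 8 = 20
Critical path = longest path = max(36, 20) = 36

36


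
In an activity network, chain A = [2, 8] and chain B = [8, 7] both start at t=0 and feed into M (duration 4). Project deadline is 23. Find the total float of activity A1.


Forward pass: ES(A1) = sum of predecessors on chain A = 0
EF = ES + duration = 0 + 2 = 2
Backward pass: LF(M) = deadline = 23; LS(M) = 23 - 4 = 19
LF(A1) = LS(M) - sum(successors on chain A) = 19 - 8 = 11
LS = LF - duration = 11 - 2 = 9
Total float = LS - ES = 9 - 0 = 9

9


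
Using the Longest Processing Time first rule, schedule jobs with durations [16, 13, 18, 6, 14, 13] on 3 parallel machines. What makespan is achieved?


Sort jobs in decreasing order (LPT): [18, 16, 14, 13, 13, 6]
Assign each job to the least loaded machine:
  Machine 1: jobs [18, 6], load = 24
  Machine 2: jobs [16, 13], load = 29
  Machine 3: jobs [14, 13], load = 27
Makespan = max load = 29

29


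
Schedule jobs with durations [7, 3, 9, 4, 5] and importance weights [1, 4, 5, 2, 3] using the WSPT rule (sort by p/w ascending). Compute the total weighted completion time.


Compute p/w ratios and sort ascending (WSPT): [(3, 4), (5, 3), (9, 5), (4, 2), (7, 1)]
Compute weighted completion times:
  Job (p=3,w=4): C=3, w*C=4*3=12
  Job (p=5,w=3): C=8, w*C=3*8=24
  Job (p=9,w=5): C=17, w*C=5*17=85
  Job (p=4,w=2): C=21, w*C=2*21=42
  Job (p=7,w=1): C=28, w*C=1*28=28
Total weighted completion time = 191

191


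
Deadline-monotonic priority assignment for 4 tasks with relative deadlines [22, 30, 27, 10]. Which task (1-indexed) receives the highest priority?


Sort tasks by relative deadline (ascending):
  Task 4: deadline = 10
  Task 1: deadline = 22
  Task 3: deadline = 27
  Task 2: deadline = 30
Priority order (highest first): [4, 1, 3, 2]
Highest priority task = 4

4


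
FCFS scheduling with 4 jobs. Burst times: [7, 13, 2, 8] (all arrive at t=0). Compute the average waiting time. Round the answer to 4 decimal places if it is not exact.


FCFS order (as given): [7, 13, 2, 8]
Waiting times:
  Job 1: wait = 0
  Job 2: wait = 7
  Job 3: wait = 20
  Job 4: wait = 22
Sum of waiting times = 49
Average waiting time = 49/4 = 12.25

12.25


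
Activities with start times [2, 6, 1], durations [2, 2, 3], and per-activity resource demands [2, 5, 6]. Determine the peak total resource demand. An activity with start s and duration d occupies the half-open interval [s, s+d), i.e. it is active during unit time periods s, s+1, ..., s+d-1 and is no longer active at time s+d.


Each activity i is active on [start_i, start_i + duration_i).
Compute total resource usage per time slot:
  t=0: active resources = [], total = 0
  t=1: active resources = [6], total = 6
  t=2: active resources = [2, 6], total = 8
  t=3: active resources = [2, 6], total = 8
  t=4: active resources = [], total = 0
  t=5: active resources = [], total = 0
  t=6: active resources = [5], total = 5
  t=7: active resources = [5], total = 5
Peak resource demand = 8

8


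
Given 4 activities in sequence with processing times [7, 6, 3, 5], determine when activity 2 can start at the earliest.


Activity 2 starts after activities 1 through 1 complete.
Predecessor durations: [7]
ES = 7 = 7

7


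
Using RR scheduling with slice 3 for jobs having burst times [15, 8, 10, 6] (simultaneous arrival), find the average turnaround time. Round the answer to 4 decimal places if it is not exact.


Time quantum = 3
Execution trace:
  J1 runs 3 units, time = 3
  J2 runs 3 units, time = 6
  J3 runs 3 units, time = 9
  J4 runs 3 units, time = 12
  J1 runs 3 units, time = 15
  J2 runs 3 units, time = 18
  J3 runs 3 units, time = 21
  J4 runs 3 units, time = 24
  J1 runs 3 units, time = 27
  J2 runs 2 units, time = 29
  J3 runs 3 units, time = 32
  J1 runs 3 units, time = 35
  J3 runs 1 units, time = 36
  J1 runs 3 units, time = 39
Finish times: [39, 29, 36, 24]
Average turnaround = 128/4 = 32.0

32.0


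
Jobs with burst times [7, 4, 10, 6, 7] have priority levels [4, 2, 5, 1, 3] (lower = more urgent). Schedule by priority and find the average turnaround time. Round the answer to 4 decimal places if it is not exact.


Sort by priority (ascending = highest first):
Order: [(1, 6), (2, 4), (3, 7), (4, 7), (5, 10)]
Completion times:
  Priority 1, burst=6, C=6
  Priority 2, burst=4, C=10
  Priority 3, burst=7, C=17
  Priority 4, burst=7, C=24
  Priority 5, burst=10, C=34
Average turnaround = 91/5 = 18.2

18.2


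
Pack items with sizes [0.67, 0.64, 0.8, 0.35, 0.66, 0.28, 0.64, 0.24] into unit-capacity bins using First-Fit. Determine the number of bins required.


Place items sequentially using First-Fit:
  Item 0.67 -> new Bin 1
  Item 0.64 -> new Bin 2
  Item 0.8 -> new Bin 3
  Item 0.35 -> Bin 2 (now 0.99)
  Item 0.66 -> new Bin 4
  Item 0.28 -> Bin 1 (now 0.95)
  Item 0.64 -> new Bin 5
  Item 0.24 -> Bin 4 (now 0.9)
Total bins used = 5

5


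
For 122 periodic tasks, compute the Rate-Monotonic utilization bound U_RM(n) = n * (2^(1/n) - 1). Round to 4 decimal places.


Compute 2^(1/122) = 1.0056977048
Subtract 1: 1.0056977048 - 1 = 0.0056977048
Multiply by n: 122 * 0.0056977048 = 0.6951199856
Round to 4 dp: 0.6951

0.6951


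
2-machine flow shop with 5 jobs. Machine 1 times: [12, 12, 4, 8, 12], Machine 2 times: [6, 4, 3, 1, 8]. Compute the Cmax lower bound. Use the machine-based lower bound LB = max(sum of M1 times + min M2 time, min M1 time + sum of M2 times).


LB1 = sum(M1 times) + min(M2 times) = 48 + 1 = 49
LB2 = min(M1 times) + sum(M2 times) = 4 + 22 = 26
Lower bound = max(LB1, LB2) = max(49, 26) = 49

49


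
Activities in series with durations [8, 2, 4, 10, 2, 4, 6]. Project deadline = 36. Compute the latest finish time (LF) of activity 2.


LF(activity 2) = deadline - sum of successor durations
Successors: activities 3 through 7 with durations [4, 10, 2, 4, 6]
Sum of successor durations = 26
LF = 36 - 26 = 10

10


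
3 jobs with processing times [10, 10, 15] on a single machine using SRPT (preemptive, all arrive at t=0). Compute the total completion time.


Since all jobs arrive at t=0, SRPT equals SPT ordering.
SPT order: [10, 10, 15]
Completion times:
  Job 1: p=10, C=10
  Job 2: p=10, C=20
  Job 3: p=15, C=35
Total completion time = 10 + 20 + 35 = 65

65


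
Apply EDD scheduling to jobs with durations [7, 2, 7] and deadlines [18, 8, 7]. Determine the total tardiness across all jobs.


Sort by due date (EDD order): [(7, 7), (2, 8), (7, 18)]
Compute completion times and tardiness:
  Job 1: p=7, d=7, C=7, tardiness=max(0,7-7)=0
  Job 2: p=2, d=8, C=9, tardiness=max(0,9-8)=1
  Job 3: p=7, d=18, C=16, tardiness=max(0,16-18)=0
Total tardiness = 1

1


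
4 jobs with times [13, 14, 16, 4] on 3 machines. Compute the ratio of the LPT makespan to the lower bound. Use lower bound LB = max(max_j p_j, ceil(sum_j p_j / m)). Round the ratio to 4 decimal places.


LPT order: [16, 14, 13, 4]
Machine loads after assignment: [16, 14, 17]
LPT makespan = 17
Lower bound = max(max_job, ceil(total/3)) = max(16, 16) = 16
Ratio = 17 / 16 = 1.0625

1.0625
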